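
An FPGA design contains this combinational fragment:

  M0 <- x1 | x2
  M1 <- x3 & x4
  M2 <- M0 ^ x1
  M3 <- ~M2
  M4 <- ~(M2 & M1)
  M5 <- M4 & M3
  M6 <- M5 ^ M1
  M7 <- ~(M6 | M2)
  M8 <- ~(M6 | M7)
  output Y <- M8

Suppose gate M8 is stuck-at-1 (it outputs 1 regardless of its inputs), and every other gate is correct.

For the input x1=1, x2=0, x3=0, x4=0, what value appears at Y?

1

Propagate with M8 forced: M0=1, M1=0, M2=0, M3=1, M4=1, M5=1, M6=1, M7=0, M8=1 [stuck-at-1].
So Y = 1. (Without the fault it would be 0.)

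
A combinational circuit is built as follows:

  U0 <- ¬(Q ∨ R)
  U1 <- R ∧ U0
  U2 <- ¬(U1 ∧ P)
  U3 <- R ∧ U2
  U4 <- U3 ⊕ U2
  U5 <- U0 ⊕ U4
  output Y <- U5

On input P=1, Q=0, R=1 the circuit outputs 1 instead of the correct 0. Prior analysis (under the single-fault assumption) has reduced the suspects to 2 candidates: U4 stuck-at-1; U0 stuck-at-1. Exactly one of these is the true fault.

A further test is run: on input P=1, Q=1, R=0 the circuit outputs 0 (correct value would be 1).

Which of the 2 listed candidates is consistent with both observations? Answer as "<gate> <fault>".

U0 stuck-at-1

Evaluate each candidate on input P=1, Q=1, R=0:
  U4 stuck-at-1: U0=0, U1=0, U2=1, U3=0, U4=1 [stuck-at-1], U5=1 → 1 — eliminated
  U0 stuck-at-1: U0=1 [stuck-at-1], U1=0, U2=1, U3=0, U4=1, U5=0 → 0 — matches
Only U0 stuck-at-1 reproduces the observed 0.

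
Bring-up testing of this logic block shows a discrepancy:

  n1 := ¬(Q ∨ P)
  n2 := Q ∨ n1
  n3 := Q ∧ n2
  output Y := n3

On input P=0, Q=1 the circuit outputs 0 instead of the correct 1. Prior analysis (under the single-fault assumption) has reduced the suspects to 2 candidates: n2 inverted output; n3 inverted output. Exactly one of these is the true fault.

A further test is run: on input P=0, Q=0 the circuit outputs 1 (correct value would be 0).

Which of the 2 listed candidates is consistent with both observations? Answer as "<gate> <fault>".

n3 inverted output

Evaluate each candidate on input P=0, Q=0:
  n2 inverted output: n1=1, n2=0 [inverted output], n3=0 → 0 — eliminated
  n3 inverted output: n1=1, n2=1, n3=1 [inverted output] → 1 — matches
Only n3 inverted output reproduces the observed 1.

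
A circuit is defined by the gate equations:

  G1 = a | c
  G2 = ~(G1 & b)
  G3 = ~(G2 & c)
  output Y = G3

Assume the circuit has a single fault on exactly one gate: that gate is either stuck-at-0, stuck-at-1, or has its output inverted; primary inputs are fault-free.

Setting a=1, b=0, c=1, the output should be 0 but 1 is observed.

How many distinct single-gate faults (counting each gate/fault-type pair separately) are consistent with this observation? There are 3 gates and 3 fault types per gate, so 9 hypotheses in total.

4

Fault-free: G1=1, G2=1, G3=0 → 0. Observed 1.
  G1 stuck-at-0: output 0 ✗
  G1 stuck-at-1: output 0 ✗
  G1 inverted output: output 0 ✗
  G2 stuck-at-0: output 1 ✓
  G2 stuck-at-1: output 0 ✗
  G2 inverted output: output 1 ✓
  G3 stuck-at-0: output 0 ✗
  G3 stuck-at-1: output 1 ✓
  G3 inverted output: output 1 ✓
Consistent faults: {G2 stuck-at-0, G2 inverted output, G3 stuck-at-1, G3 inverted output} — 4 in all.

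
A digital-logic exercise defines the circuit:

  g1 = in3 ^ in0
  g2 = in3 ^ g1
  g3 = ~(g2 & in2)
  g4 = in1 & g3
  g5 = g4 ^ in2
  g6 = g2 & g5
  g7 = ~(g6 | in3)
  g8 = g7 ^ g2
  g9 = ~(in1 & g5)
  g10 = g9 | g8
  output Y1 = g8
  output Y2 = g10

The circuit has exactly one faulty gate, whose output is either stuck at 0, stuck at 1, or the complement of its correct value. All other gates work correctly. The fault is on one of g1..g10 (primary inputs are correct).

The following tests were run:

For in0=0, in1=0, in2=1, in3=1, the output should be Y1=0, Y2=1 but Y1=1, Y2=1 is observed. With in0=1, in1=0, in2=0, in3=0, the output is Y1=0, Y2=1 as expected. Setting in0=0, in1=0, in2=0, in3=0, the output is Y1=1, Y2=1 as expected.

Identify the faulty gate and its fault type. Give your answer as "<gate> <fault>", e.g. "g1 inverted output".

Fault-free values for test 1 (in0=0, in1=0, in2=1, in3=1): g1=1, g2=0, g3=1, g4=0, g5=1, g6=0, g7=0, g8=0, g9=1, g10=1, giving Y1=0, Y2=1. Observed Y1=1, Y2=1.
Test 1: faults giving observed Y1=1, Y2=1 are {g1 stuck-at-0, g1 inverted output, g2 stuck-at-1, g2 inverted output, g7 stuck-at-1, g7 inverted output, g8 stuck-at-1, g8 inverted output}.
Test 2 (in0=1, in1=0, in2=0, in3=0): fault-free g1=1, g2=1, g3=1, g4=0, g5=0, g6=0, g7=1, g8=0, g9=1, g10=1 → Y1=0, Y2=1; observed Y1=0, Y2=1. Eliminates g1 stuck-at-0, g1 inverted output, g2 inverted output, g7 inverted output, g8 stuck-at-1, g8 inverted output.
Test 3 (in0=0, in1=0, in2=0, in3=0): fault-free g1=0, g2=0, g3=1, g4=0, g5=0, g6=0, g7=1, g8=1, g9=1, g10=1 → Y1=1, Y2=1; observed Y1=1, Y2=1. Eliminates g2 stuck-at-1.
Only g7 stuck-at-1 is consistent with every test.

g7 stuck-at-1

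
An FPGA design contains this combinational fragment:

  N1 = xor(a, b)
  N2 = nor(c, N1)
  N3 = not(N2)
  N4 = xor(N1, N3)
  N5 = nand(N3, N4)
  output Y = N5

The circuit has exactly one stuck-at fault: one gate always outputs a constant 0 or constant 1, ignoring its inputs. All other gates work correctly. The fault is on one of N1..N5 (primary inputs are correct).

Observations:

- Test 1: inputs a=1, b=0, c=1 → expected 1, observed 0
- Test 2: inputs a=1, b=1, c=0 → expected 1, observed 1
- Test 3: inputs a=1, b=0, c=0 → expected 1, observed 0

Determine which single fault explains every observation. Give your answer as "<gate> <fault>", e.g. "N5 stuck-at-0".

N4 stuck-at-1

Fault-free values for test 1 (a=1, b=0, c=1): N1=1, N2=0, N3=1, N4=0, N5=1, giving Y=1. Observed 0.
Test 1: faults giving observed 0 are {N1 stuck-at-0, N4 stuck-at-1, N5 stuck-at-0}.
Test 2 (a=1, b=1, c=0): fault-free N1=0, N2=1, N3=0, N4=0, N5=1 → 1; observed 1. Eliminates N5 stuck-at-0.
Test 3 (a=1, b=0, c=0): fault-free N1=1, N2=0, N3=1, N4=0, N5=1 → 1; observed 0. Eliminates N1 stuck-at-0.
Only N4 stuck-at-1 is consistent with every test.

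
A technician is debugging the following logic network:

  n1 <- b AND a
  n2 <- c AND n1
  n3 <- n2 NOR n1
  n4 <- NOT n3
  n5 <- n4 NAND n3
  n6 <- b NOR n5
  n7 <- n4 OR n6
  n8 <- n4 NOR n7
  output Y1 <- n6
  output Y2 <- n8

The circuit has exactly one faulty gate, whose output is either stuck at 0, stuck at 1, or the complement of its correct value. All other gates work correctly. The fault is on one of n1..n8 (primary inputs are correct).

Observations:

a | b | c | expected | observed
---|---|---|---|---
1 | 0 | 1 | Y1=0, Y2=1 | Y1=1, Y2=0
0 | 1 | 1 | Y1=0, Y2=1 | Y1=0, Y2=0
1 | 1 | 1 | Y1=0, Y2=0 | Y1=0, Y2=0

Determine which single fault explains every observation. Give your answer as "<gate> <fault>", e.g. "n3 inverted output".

n4 stuck-at-1

Fault-free values for test 1 (a=1, b=0, c=1): n1=0, n2=0, n3=1, n4=0, n5=1, n6=0, n7=0, n8=1, giving Y1=0, Y2=1. Observed Y1=1, Y2=0.
Test 1: faults giving observed Y1=1, Y2=0 are {n4 stuck-at-1, n4 inverted output, n5 stuck-at-0, n5 inverted output, n6 stuck-at-1, n6 inverted output}.
Test 2 (a=0, b=1, c=1): fault-free n1=0, n2=0, n3=1, n4=0, n5=1, n6=0, n7=0, n8=1 → Y1=0, Y2=1; observed Y1=0, Y2=0. Eliminates n5 stuck-at-0, n5 inverted output, n6 stuck-at-1, n6 inverted output.
Test 3 (a=1, b=1, c=1): fault-free n1=1, n2=1, n3=0, n4=1, n5=1, n6=0, n7=1, n8=0 → Y1=0, Y2=0; observed Y1=0, Y2=0. Eliminates n4 inverted output.
Only n4 stuck-at-1 is consistent with every test.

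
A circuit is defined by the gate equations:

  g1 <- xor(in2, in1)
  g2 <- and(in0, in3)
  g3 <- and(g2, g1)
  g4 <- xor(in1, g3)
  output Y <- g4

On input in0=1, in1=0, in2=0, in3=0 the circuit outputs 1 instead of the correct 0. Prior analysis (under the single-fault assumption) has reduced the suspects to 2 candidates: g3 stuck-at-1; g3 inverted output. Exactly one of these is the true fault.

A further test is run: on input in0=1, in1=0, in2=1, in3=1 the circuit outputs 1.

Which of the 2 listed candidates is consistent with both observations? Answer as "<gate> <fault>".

Evaluate each candidate on input in0=1, in1=0, in2=1, in3=1:
  g3 stuck-at-1: g1=1, g2=1, g3=1 [stuck-at-1], g4=1 → 1 — matches
  g3 inverted output: g1=1, g2=1, g3=0 [inverted output], g4=0 → 0 — eliminated
Only g3 stuck-at-1 reproduces the observed 1.

g3 stuck-at-1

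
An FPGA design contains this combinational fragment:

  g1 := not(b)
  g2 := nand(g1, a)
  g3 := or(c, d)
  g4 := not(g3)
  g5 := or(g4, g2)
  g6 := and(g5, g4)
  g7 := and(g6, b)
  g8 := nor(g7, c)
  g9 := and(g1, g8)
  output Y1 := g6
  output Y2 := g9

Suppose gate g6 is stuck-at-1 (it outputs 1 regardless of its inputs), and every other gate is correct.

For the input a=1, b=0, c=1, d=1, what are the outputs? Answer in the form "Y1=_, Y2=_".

Propagate with g6 forced: g1=1, g2=0, g3=1, g4=0, g5=0, g6=1 [stuck-at-1], g7=0, g8=0, g9=0.
So the outputs are Y1=1, Y2=0. (Without the fault they would be Y1=0, Y2=0.)

Y1=1, Y2=0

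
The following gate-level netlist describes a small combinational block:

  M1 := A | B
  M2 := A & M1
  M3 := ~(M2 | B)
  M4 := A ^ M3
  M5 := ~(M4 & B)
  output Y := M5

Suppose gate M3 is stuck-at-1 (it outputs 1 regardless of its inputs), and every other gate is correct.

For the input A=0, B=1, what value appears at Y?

Propagate with M3 forced: M1=1, M2=0, M3=1 [stuck-at-1], M4=1, M5=0.
So Y = 0. (Without the fault it would be 1.)

0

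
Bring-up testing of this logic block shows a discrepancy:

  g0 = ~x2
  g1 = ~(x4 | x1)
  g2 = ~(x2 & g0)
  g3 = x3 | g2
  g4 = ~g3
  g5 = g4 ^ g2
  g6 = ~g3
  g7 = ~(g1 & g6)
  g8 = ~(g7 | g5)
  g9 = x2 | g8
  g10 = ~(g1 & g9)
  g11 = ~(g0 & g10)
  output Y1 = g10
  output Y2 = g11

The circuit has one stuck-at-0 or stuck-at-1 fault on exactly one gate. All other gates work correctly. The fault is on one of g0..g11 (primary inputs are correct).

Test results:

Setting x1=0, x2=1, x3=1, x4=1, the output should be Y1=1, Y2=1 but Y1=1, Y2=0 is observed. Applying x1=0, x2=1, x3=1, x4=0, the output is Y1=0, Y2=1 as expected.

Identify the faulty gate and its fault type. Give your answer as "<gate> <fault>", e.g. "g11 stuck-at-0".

g0 stuck-at-1

Fault-free values for test 1 (x1=0, x2=1, x3=1, x4=1): g0=0, g1=0, g2=1, g3=1, g4=0, g5=1, g6=0, g7=1, g8=0, g9=1, g10=1, g11=1, giving Y1=1, Y2=1. Observed Y1=1, Y2=0.
Test 1: faults giving observed Y1=1, Y2=0 are {g0 stuck-at-1, g11 stuck-at-0}.
Test 2 (x1=0, x2=1, x3=1, x4=0): fault-free g0=0, g1=1, g2=1, g3=1, g4=0, g5=1, g6=0, g7=1, g8=0, g9=1, g10=0, g11=1 → Y1=0, Y2=1; observed Y1=0, Y2=1. Eliminates g11 stuck-at-0.
Only g0 stuck-at-1 is consistent with every test.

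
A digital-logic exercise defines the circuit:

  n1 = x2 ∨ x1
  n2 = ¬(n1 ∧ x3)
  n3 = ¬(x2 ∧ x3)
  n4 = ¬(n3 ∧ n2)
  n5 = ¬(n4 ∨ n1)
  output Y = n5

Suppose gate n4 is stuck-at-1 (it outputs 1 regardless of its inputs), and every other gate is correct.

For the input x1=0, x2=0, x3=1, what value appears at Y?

Propagate with n4 forced: n1=0, n2=1, n3=1, n4=1 [stuck-at-1], n5=0.
So Y = 0. (Without the fault it would be 1.)

0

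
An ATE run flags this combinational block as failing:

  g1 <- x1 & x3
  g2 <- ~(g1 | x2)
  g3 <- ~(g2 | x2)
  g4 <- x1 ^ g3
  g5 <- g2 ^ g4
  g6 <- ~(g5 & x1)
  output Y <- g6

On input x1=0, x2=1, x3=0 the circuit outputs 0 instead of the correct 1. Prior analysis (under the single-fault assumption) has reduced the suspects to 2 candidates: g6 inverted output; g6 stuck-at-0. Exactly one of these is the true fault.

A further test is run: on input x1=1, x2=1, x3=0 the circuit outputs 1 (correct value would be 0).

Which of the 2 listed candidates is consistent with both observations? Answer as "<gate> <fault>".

Evaluate each candidate on input x1=1, x2=1, x3=0:
  g6 inverted output: g1=0, g2=0, g3=0, g4=1, g5=1, g6=1 [inverted output] → 1 — matches
  g6 stuck-at-0: g1=0, g2=0, g3=0, g4=1, g5=1, g6=0 [stuck-at-0] → 0 — eliminated
Only g6 inverted output reproduces the observed 1.

g6 inverted output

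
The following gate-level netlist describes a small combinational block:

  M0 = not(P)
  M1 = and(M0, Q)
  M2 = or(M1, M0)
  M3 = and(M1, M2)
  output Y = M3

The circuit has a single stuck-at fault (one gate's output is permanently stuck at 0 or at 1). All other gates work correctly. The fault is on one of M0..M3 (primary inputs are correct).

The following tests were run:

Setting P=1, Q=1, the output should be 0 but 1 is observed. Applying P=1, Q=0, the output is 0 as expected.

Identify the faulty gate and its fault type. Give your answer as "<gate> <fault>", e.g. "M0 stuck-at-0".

M0 stuck-at-1

Fault-free values for test 1 (P=1, Q=1): M0=0, M1=0, M2=0, M3=0, giving Y=0. Observed 1.
Test 1: faults giving observed 1 are {M0 stuck-at-1, M1 stuck-at-1, M3 stuck-at-1}.
Test 2 (P=1, Q=0): fault-free M0=0, M1=0, M2=0, M3=0 → 0; observed 0. Eliminates M1 stuck-at-1, M3 stuck-at-1.
Only M0 stuck-at-1 is consistent with every test.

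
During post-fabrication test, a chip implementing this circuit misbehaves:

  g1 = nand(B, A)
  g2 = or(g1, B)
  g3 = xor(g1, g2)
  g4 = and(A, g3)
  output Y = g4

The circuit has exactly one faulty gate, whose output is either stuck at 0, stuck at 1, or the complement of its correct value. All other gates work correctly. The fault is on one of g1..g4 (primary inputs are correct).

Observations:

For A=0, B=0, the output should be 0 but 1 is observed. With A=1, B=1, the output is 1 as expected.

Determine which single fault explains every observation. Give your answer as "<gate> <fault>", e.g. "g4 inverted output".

Fault-free values for test 1 (A=0, B=0): g1=1, g2=1, g3=0, g4=0, giving Y=0. Observed 1.
Test 1: faults giving observed 1 are {g4 stuck-at-1, g4 inverted output}.
Test 2 (A=1, B=1): fault-free g1=0, g2=1, g3=1, g4=1 → 1; observed 1. Eliminates g4 inverted output.
Only g4 stuck-at-1 is consistent with every test.

g4 stuck-at-1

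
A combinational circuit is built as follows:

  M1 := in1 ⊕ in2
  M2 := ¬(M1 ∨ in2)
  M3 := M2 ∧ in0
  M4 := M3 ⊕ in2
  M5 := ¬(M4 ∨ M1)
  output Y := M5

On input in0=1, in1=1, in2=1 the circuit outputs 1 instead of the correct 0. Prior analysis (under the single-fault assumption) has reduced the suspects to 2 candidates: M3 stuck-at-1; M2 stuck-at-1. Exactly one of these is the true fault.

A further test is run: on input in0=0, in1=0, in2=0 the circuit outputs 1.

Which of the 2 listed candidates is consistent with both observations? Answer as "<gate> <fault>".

M2 stuck-at-1

Evaluate each candidate on input in0=0, in1=0, in2=0:
  M3 stuck-at-1: M1=0, M2=1, M3=1 [stuck-at-1], M4=1, M5=0 → 0 — eliminated
  M2 stuck-at-1: M1=0, M2=1 [stuck-at-1], M3=0, M4=0, M5=1 → 1 — matches
Only M2 stuck-at-1 reproduces the observed 1.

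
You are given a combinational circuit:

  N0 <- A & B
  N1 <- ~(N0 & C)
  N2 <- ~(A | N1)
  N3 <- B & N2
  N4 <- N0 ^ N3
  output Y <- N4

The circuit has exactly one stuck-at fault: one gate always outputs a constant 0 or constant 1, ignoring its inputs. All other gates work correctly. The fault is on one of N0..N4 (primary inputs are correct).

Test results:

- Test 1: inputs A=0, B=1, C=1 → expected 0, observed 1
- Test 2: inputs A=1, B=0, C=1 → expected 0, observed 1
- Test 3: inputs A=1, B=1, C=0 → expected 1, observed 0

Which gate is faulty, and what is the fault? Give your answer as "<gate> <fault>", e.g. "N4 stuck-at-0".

Fault-free values for test 1 (A=0, B=1, C=1): N0=0, N1=1, N2=0, N3=0, N4=0, giving Y=0. Observed 1.
Test 1: faults giving observed 1 are {N1 stuck-at-0, N2 stuck-at-1, N3 stuck-at-1, N4 stuck-at-1}.
Test 2 (A=1, B=0, C=1): fault-free N0=0, N1=1, N2=0, N3=0, N4=0 → 0; observed 1. Eliminates N1 stuck-at-0, N2 stuck-at-1.
Test 3 (A=1, B=1, C=0): fault-free N0=1, N1=1, N2=0, N3=0, N4=1 → 1; observed 0. Eliminates N4 stuck-at-1.
Only N3 stuck-at-1 is consistent with every test.

N3 stuck-at-1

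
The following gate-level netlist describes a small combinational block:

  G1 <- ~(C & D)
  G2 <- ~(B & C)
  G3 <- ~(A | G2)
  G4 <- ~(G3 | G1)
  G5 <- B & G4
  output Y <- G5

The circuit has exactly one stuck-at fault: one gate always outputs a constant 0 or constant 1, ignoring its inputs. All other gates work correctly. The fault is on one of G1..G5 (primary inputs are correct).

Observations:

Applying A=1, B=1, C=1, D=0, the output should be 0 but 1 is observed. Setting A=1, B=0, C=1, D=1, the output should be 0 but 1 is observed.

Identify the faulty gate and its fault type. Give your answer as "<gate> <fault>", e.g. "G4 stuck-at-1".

Fault-free values for test 1 (A=1, B=1, C=1, D=0): G1=1, G2=0, G3=0, G4=0, G5=0, giving Y=0. Observed 1.
Test 1: faults giving observed 1 are {G1 stuck-at-0, G4 stuck-at-1, G5 stuck-at-1}.
Test 2 (A=1, B=0, C=1, D=1): fault-free G1=0, G2=1, G3=0, G4=1, G5=0 → 0; observed 1. Eliminates G1 stuck-at-0, G4 stuck-at-1.
Only G5 stuck-at-1 is consistent with every test.

G5 stuck-at-1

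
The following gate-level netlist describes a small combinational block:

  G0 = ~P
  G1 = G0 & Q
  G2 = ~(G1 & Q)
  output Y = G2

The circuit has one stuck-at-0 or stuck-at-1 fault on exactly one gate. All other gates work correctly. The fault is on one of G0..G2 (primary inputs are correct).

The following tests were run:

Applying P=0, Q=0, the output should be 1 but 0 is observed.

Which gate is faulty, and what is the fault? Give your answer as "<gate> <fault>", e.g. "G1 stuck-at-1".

G2 stuck-at-0

Fault-free values for test 1 (P=0, Q=0): G0=1, G1=0, G2=1, giving Y=1. Observed 0.
Test 1: faults giving observed 0 are {G2 stuck-at-0}.
Only G2 stuck-at-0 is consistent with every test.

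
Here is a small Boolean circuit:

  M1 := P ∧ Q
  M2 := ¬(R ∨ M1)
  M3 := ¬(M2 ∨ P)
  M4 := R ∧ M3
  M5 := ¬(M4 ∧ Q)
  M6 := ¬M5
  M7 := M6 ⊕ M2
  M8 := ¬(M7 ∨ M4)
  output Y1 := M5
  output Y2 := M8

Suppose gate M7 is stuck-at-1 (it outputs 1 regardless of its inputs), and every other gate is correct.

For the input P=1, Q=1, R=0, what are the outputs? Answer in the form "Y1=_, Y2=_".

Propagate with M7 forced: M1=1, M2=0, M3=0, M4=0, M5=1, M6=0, M7=1 [stuck-at-1], M8=0.
So the outputs are Y1=1, Y2=0. (Without the fault they would be Y1=1, Y2=1.)

Y1=1, Y2=0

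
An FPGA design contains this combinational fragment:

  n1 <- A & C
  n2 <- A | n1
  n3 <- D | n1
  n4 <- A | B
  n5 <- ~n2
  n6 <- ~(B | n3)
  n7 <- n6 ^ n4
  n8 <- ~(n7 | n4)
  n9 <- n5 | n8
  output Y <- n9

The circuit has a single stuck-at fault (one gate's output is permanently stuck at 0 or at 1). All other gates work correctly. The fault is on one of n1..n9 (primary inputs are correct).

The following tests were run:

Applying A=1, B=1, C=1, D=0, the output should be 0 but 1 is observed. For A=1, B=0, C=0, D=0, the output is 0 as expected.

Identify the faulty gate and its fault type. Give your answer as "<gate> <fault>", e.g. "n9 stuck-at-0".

Fault-free values for test 1 (A=1, B=1, C=1, D=0): n1=1, n2=1, n3=1, n4=1, n5=0, n6=0, n7=1, n8=0, n9=0, giving Y=0. Observed 1.
Test 1: faults giving observed 1 are {n2 stuck-at-0, n4 stuck-at-0, n5 stuck-at-1, n8 stuck-at-1, n9 stuck-at-1}.
Test 2 (A=1, B=0, C=0, D=0): fault-free n1=0, n2=1, n3=0, n4=1, n5=0, n6=1, n7=0, n8=0, n9=0 → 0; observed 0. Eliminates n2 stuck-at-0, n5 stuck-at-1, n8 stuck-at-1, n9 stuck-at-1.
Only n4 stuck-at-0 is consistent with every test.

n4 stuck-at-0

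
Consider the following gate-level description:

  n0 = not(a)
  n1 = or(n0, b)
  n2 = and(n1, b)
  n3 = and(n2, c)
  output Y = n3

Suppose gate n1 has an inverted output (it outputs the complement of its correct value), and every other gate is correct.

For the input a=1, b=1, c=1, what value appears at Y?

Propagate with n1 forced: n0=0, n1=0 [inverted output], n2=0, n3=0.
So Y = 0. (Without the fault it would be 1.)

0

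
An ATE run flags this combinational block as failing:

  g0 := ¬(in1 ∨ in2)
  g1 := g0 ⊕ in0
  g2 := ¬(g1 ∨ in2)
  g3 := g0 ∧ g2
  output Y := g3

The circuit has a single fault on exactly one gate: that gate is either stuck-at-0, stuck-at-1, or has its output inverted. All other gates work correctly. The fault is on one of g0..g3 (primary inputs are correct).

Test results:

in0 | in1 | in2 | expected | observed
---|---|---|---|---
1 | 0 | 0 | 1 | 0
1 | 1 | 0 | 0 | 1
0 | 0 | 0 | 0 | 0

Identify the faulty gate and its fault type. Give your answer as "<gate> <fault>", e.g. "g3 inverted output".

g0 inverted output

Fault-free values for test 1 (in0=1, in1=0, in2=0): g0=1, g1=0, g2=1, g3=1, giving Y=1. Observed 0.
Test 1: faults giving observed 0 are {g0 stuck-at-0, g0 inverted output, g1 stuck-at-1, g1 inverted output, g2 stuck-at-0, g2 inverted output, g3 stuck-at-0, g3 inverted output}.
Test 2 (in0=1, in1=1, in2=0): fault-free g0=0, g1=1, g2=0, g3=0 → 0; observed 1. Eliminates g0 stuck-at-0, g1 stuck-at-1, g1 inverted output, g2 stuck-at-0, g2 inverted output, g3 stuck-at-0.
Test 3 (in0=0, in1=0, in2=0): fault-free g0=1, g1=1, g2=0, g3=0 → 0; observed 0. Eliminates g3 inverted output.
Only g0 inverted output is consistent with every test.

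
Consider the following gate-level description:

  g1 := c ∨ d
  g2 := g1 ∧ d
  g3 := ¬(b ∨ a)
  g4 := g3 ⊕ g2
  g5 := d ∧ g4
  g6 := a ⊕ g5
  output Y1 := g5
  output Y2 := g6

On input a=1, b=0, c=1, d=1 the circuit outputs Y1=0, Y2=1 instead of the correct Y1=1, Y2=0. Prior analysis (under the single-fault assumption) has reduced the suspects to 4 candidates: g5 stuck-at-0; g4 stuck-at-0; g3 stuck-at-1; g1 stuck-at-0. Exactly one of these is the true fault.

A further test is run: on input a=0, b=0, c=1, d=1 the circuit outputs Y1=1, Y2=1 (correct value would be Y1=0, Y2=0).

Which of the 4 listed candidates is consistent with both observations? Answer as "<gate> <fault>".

Evaluate each candidate on input a=0, b=0, c=1, d=1:
  g5 stuck-at-0: g1=1, g2=1, g3=1, g4=0, g5=0 [stuck-at-0], g6=0 → Y1=0, Y2=0 — eliminated
  g4 stuck-at-0: g1=1, g2=1, g3=1, g4=0 [stuck-at-0], g5=0, g6=0 → Y1=0, Y2=0 — eliminated
  g3 stuck-at-1: g1=1, g2=1, g3=1 [stuck-at-1], g4=0, g5=0, g6=0 → Y1=0, Y2=0 — eliminated
  g1 stuck-at-0: g1=0 [stuck-at-0], g2=0, g3=1, g4=1, g5=1, g6=1 → Y1=1, Y2=1 — matches
Only g1 stuck-at-0 reproduces the observed Y1=1, Y2=1.

g1 stuck-at-0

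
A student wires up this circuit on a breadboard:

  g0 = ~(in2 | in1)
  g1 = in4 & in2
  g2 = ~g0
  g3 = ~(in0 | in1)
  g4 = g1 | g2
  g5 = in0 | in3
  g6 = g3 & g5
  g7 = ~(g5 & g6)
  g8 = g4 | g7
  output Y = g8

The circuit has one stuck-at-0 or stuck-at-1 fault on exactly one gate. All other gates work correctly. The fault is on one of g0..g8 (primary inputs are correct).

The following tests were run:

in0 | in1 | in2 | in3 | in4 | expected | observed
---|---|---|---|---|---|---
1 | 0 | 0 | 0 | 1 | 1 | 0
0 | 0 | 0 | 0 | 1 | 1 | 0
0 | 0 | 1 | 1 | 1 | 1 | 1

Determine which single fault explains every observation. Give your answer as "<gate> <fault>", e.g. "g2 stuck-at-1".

g7 stuck-at-0

Fault-free values for test 1 (in0=1, in1=0, in2=0, in3=0, in4=1): g0=1, g1=0, g2=0, g3=0, g4=0, g5=1, g6=0, g7=1, g8=1, giving Y=1. Observed 0.
Test 1: faults giving observed 0 are {g3 stuck-at-1, g6 stuck-at-1, g7 stuck-at-0, g8 stuck-at-0}.
Test 2 (in0=0, in1=0, in2=0, in3=0, in4=1): fault-free g0=1, g1=0, g2=0, g3=1, g4=0, g5=0, g6=0, g7=1, g8=1 → 1; observed 0. Eliminates g3 stuck-at-1, g6 stuck-at-1.
Test 3 (in0=0, in1=0, in2=1, in3=1, in4=1): fault-free g0=0, g1=1, g2=1, g3=1, g4=1, g5=1, g6=1, g7=0, g8=1 → 1; observed 1. Eliminates g8 stuck-at-0.
Only g7 stuck-at-0 is consistent with every test.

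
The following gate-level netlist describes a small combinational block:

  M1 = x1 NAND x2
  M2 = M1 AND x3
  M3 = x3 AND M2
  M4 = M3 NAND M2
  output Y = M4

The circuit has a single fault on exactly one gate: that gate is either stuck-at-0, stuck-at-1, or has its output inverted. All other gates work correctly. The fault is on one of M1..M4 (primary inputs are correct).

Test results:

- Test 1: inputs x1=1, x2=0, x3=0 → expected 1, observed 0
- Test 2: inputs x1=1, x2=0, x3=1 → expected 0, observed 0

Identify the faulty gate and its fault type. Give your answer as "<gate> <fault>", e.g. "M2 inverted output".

M4 stuck-at-0

Fault-free values for test 1 (x1=1, x2=0, x3=0): M1=1, M2=0, M3=0, M4=1, giving Y=1. Observed 0.
Test 1: faults giving observed 0 are {M4 stuck-at-0, M4 inverted output}.
Test 2 (x1=1, x2=0, x3=1): fault-free M1=1, M2=1, M3=1, M4=0 → 0; observed 0. Eliminates M4 inverted output.
Only M4 stuck-at-0 is consistent with every test.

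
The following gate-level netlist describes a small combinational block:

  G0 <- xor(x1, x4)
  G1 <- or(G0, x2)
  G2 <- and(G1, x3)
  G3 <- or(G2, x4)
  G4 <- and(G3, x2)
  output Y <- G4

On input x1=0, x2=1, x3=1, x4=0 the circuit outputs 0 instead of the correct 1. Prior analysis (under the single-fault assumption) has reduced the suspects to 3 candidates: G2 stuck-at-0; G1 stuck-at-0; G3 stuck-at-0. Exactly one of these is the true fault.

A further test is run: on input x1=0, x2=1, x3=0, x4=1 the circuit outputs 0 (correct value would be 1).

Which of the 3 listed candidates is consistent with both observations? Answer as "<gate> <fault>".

Evaluate each candidate on input x1=0, x2=1, x3=0, x4=1:
  G2 stuck-at-0: G0=1, G1=1, G2=0 [stuck-at-0], G3=1, G4=1 → 1 — eliminated
  G1 stuck-at-0: G0=1, G1=0 [stuck-at-0], G2=0, G3=1, G4=1 → 1 — eliminated
  G3 stuck-at-0: G0=1, G1=1, G2=0, G3=0 [stuck-at-0], G4=0 → 0 — matches
Only G3 stuck-at-0 reproduces the observed 0.

G3 stuck-at-0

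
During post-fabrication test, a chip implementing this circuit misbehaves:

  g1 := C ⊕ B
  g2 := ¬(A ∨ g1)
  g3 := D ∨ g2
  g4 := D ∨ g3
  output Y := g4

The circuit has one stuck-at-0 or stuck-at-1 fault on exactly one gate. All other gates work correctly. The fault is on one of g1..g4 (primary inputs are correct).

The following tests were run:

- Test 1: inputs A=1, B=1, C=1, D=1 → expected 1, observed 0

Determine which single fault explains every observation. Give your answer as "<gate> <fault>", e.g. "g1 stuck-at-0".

g4 stuck-at-0

Fault-free values for test 1 (A=1, B=1, C=1, D=1): g1=0, g2=0, g3=1, g4=1, giving Y=1. Observed 0.
Test 1: faults giving observed 0 are {g4 stuck-at-0}.
Only g4 stuck-at-0 is consistent with every test.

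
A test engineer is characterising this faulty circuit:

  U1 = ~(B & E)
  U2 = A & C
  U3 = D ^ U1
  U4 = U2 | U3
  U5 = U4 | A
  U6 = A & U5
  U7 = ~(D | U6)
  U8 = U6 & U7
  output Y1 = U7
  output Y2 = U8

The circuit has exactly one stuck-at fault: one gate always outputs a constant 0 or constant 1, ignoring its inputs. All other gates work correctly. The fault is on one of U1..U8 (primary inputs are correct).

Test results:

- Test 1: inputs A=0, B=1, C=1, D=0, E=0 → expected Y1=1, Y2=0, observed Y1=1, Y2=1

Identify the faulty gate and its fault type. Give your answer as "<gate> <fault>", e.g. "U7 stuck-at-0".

U8 stuck-at-1

Fault-free values for test 1 (A=0, B=1, C=1, D=0, E=0): U1=1, U2=0, U3=1, U4=1, U5=1, U6=0, U7=1, U8=0, giving Y1=1, Y2=0. Observed Y1=1, Y2=1.
Test 1: faults giving observed Y1=1, Y2=1 are {U8 stuck-at-1}.
Only U8 stuck-at-1 is consistent with every test.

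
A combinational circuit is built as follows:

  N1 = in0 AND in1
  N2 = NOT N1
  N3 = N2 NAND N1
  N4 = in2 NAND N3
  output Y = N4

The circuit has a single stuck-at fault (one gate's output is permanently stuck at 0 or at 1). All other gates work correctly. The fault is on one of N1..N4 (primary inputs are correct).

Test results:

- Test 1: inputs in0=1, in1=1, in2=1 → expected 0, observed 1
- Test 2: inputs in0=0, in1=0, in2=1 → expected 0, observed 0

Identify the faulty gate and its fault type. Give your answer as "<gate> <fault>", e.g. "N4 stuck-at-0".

N2 stuck-at-1

Fault-free values for test 1 (in0=1, in1=1, in2=1): N1=1, N2=0, N3=1, N4=0, giving Y=0. Observed 1.
Test 1: faults giving observed 1 are {N2 stuck-at-1, N3 stuck-at-0, N4 stuck-at-1}.
Test 2 (in0=0, in1=0, in2=1): fault-free N1=0, N2=1, N3=1, N4=0 → 0; observed 0. Eliminates N3 stuck-at-0, N4 stuck-at-1.
Only N2 stuck-at-1 is consistent with every test.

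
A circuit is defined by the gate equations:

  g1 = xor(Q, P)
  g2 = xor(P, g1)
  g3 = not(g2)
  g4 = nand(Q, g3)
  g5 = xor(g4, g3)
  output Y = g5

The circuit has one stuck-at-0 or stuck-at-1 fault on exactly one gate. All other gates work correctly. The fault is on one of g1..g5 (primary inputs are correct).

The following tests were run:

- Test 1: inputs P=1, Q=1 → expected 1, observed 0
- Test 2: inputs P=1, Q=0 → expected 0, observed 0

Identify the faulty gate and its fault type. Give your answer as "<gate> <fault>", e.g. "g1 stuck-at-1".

Fault-free values for test 1 (P=1, Q=1): g1=0, g2=1, g3=0, g4=1, g5=1, giving Y=1. Observed 0.
Test 1: faults giving observed 0 are {g4 stuck-at-0, g5 stuck-at-0}.
Test 2 (P=1, Q=0): fault-free g1=1, g2=0, g3=1, g4=1, g5=0 → 0; observed 0. Eliminates g4 stuck-at-0.
Only g5 stuck-at-0 is consistent with every test.

g5 stuck-at-0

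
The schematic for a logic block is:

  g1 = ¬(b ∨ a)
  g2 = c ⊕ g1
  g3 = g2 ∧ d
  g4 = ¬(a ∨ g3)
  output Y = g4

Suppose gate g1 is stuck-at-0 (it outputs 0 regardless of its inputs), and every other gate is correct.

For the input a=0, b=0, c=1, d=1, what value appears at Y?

0

Propagate with g1 forced: g1=0 [stuck-at-0], g2=1, g3=1, g4=0.
So Y = 0. (Without the fault it would be 1.)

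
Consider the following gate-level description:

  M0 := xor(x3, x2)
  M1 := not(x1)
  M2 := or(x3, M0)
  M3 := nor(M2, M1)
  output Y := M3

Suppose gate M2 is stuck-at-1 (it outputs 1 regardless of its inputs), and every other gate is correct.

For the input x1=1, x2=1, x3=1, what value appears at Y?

Propagate with M2 forced: M0=0, M1=0, M2=1 [stuck-at-1], M3=0.
So Y = 0. (Same as the fault-free value — the fault is masked on this input.)

0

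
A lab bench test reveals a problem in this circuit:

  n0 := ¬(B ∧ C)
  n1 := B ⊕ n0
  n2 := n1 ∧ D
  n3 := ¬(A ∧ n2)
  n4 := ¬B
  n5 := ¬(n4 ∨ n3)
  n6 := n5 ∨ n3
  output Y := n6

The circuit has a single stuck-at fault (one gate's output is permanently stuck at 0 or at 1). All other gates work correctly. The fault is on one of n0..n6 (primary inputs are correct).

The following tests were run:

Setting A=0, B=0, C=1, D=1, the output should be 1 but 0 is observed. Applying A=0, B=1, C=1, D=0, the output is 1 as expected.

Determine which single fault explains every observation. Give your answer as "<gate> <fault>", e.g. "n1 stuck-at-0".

Fault-free values for test 1 (A=0, B=0, C=1, D=1): n0=1, n1=1, n2=1, n3=1, n4=1, n5=0, n6=1, giving Y=1. Observed 0.
Test 1: faults giving observed 0 are {n3 stuck-at-0, n6 stuck-at-0}.
Test 2 (A=0, B=1, C=1, D=0): fault-free n0=0, n1=1, n2=0, n3=1, n4=0, n5=0, n6=1 → 1; observed 1. Eliminates n6 stuck-at-0.
Only n3 stuck-at-0 is consistent with every test.

n3 stuck-at-0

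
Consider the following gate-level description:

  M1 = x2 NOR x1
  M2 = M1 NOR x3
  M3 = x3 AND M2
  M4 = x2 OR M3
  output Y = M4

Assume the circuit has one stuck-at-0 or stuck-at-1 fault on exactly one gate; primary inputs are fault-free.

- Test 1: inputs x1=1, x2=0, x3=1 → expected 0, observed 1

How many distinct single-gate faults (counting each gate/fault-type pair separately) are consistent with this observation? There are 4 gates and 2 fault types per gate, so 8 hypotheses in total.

Fault-free: M1=0, M2=0, M3=0, M4=0 → 0. Observed 1.
  M1 stuck-at-0: output 0 ✗
  M1 stuck-at-1: output 0 ✗
  M2 stuck-at-0: output 0 ✗
  M2 stuck-at-1: output 1 ✓
  M3 stuck-at-0: output 0 ✗
  M3 stuck-at-1: output 1 ✓
  M4 stuck-at-0: output 0 ✗
  M4 stuck-at-1: output 1 ✓
Consistent faults: {M2 stuck-at-1, M3 stuck-at-1, M4 stuck-at-1} — 3 in all.

3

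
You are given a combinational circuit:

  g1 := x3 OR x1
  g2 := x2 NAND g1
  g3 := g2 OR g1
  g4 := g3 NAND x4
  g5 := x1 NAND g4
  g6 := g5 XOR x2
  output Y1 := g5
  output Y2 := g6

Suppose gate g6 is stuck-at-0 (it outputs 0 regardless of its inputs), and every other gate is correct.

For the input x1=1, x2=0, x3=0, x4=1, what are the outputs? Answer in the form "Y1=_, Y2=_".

Y1=1, Y2=0

Propagate with g6 forced: g1=1, g2=1, g3=1, g4=0, g5=1, g6=0 [stuck-at-0].
So the outputs are Y1=1, Y2=0. (Without the fault they would be Y1=1, Y2=1.)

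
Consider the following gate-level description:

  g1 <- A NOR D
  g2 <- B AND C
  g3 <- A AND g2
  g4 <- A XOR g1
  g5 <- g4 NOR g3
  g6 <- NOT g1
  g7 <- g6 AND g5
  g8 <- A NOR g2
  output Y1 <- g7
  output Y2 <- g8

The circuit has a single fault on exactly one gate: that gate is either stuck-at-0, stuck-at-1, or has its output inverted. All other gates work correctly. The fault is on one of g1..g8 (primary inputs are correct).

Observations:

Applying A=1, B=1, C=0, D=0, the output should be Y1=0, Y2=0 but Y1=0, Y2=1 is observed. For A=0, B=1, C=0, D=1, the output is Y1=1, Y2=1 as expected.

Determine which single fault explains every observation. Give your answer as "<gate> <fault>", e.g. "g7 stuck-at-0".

g8 stuck-at-1

Fault-free values for test 1 (A=1, B=1, C=0, D=0): g1=0, g2=0, g3=0, g4=1, g5=0, g6=1, g7=0, g8=0, giving Y1=0, Y2=0. Observed Y1=0, Y2=1.
Test 1: faults giving observed Y1=0, Y2=1 are {g8 stuck-at-1, g8 inverted output}.
Test 2 (A=0, B=1, C=0, D=1): fault-free g1=0, g2=0, g3=0, g4=0, g5=1, g6=1, g7=1, g8=1 → Y1=1, Y2=1; observed Y1=1, Y2=1. Eliminates g8 inverted output.
Only g8 stuck-at-1 is consistent with every test.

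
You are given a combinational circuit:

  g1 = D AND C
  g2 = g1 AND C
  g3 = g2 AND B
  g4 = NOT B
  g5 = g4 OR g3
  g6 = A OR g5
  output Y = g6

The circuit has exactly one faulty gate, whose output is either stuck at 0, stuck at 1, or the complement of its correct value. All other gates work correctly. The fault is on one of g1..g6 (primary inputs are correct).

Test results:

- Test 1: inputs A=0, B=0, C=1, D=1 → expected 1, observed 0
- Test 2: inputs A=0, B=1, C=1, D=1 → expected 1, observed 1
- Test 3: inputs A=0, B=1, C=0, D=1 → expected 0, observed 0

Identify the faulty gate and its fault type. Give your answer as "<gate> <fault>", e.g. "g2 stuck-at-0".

Fault-free values for test 1 (A=0, B=0, C=1, D=1): g1=1, g2=1, g3=0, g4=1, g5=1, g6=1, giving Y=1. Observed 0.
Test 1: faults giving observed 0 are {g4 stuck-at-0, g4 inverted output, g5 stuck-at-0, g5 inverted output, g6 stuck-at-0, g6 inverted output}.
Test 2 (A=0, B=1, C=1, D=1): fault-free g1=1, g2=1, g3=1, g4=0, g5=1, g6=1 → 1; observed 1. Eliminates g5 stuck-at-0, g5 inverted output, g6 stuck-at-0, g6 inverted output.
Test 3 (A=0, B=1, C=0, D=1): fault-free g1=0, g2=0, g3=0, g4=0, g5=0, g6=0 → 0; observed 0. Eliminates g4 inverted output.
Only g4 stuck-at-0 is consistent with every test.

g4 stuck-at-0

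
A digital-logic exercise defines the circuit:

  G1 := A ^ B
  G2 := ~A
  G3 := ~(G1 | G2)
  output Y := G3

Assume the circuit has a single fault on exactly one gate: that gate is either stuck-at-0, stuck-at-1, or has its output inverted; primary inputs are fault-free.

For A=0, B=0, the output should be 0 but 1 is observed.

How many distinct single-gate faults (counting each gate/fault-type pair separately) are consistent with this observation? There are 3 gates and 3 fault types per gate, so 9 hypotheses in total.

Fault-free: G1=0, G2=1, G3=0 → 0. Observed 1.
  G1 stuck-at-0: output 0 ✗
  G1 stuck-at-1: output 0 ✗
  G1 inverted output: output 0 ✗
  G2 stuck-at-0: output 1 ✓
  G2 stuck-at-1: output 0 ✗
  G2 inverted output: output 1 ✓
  G3 stuck-at-0: output 0 ✗
  G3 stuck-at-1: output 1 ✓
  G3 inverted output: output 1 ✓
Consistent faults: {G2 stuck-at-0, G2 inverted output, G3 stuck-at-1, G3 inverted output} — 4 in all.

4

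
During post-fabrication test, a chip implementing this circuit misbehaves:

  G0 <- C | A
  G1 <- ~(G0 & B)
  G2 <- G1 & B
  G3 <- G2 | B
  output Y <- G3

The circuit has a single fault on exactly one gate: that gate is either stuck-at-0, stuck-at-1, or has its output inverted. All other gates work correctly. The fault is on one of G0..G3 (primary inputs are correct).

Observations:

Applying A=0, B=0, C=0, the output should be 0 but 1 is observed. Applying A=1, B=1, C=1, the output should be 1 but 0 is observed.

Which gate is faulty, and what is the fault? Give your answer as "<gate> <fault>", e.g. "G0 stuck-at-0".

G3 inverted output

Fault-free values for test 1 (A=0, B=0, C=0): G0=0, G1=1, G2=0, G3=0, giving Y=0. Observed 1.
Test 1: faults giving observed 1 are {G2 stuck-at-1, G2 inverted output, G3 stuck-at-1, G3 inverted output}.
Test 2 (A=1, B=1, C=1): fault-free G0=1, G1=0, G2=0, G3=1 → 1; observed 0. Eliminates G2 stuck-at-1, G2 inverted output, G3 stuck-at-1.
Only G3 inverted output is consistent with every test.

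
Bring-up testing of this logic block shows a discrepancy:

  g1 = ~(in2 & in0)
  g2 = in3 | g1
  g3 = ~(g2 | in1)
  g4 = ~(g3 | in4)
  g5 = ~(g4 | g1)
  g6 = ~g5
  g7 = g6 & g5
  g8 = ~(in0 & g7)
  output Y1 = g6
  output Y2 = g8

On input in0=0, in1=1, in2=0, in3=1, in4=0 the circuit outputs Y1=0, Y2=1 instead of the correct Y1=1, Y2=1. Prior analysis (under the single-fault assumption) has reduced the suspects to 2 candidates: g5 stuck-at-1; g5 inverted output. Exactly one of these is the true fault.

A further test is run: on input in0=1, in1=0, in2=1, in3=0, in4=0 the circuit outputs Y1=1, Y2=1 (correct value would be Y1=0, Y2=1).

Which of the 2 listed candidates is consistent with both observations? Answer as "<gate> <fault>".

g5 inverted output

Evaluate each candidate on input in0=1, in1=0, in2=1, in3=0, in4=0:
  g5 stuck-at-1: g1=0, g2=0, g3=1, g4=0, g5=1 [stuck-at-1], g6=0, g7=0, g8=1 → Y1=0, Y2=1 — eliminated
  g5 inverted output: g1=0, g2=0, g3=1, g4=0, g5=0 [inverted output], g6=1, g7=0, g8=1 → Y1=1, Y2=1 — matches
Only g5 inverted output reproduces the observed Y1=1, Y2=1.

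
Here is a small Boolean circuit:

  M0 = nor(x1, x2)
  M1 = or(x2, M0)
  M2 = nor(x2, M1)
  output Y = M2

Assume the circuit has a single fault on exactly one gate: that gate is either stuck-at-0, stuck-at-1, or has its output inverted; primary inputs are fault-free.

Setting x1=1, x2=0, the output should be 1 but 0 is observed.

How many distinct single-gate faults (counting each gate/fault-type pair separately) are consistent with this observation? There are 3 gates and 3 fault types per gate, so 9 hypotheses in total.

Fault-free: M0=0, M1=0, M2=1 → 1. Observed 0.
  M0 stuck-at-0: output 1 ✗
  M0 stuck-at-1: output 0 ✓
  M0 inverted output: output 0 ✓
  M1 stuck-at-0: output 1 ✗
  M1 stuck-at-1: output 0 ✓
  M1 inverted output: output 0 ✓
  M2 stuck-at-0: output 0 ✓
  M2 stuck-at-1: output 1 ✗
  M2 inverted output: output 0 ✓
Consistent faults: {M0 stuck-at-1, M0 inverted output, M1 stuck-at-1, M1 inverted output, M2 stuck-at-0, M2 inverted output} — 6 in all.

6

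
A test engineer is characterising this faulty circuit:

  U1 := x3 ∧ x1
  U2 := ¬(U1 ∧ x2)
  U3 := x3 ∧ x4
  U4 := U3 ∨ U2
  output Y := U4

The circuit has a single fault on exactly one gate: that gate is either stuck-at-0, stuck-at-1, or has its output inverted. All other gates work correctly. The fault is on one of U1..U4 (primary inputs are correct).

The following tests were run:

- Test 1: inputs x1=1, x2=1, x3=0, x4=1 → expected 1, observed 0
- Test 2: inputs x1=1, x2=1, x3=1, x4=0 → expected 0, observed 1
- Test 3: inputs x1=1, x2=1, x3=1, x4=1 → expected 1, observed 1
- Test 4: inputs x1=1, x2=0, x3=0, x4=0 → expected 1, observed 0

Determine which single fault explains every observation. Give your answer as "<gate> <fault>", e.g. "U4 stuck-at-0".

U2 inverted output

Fault-free values for test 1 (x1=1, x2=1, x3=0, x4=1): U1=0, U2=1, U3=0, U4=1, giving Y=1. Observed 0.
Test 1: faults giving observed 0 are {U1 stuck-at-1, U1 inverted output, U2 stuck-at-0, U2 inverted output, U4 stuck-at-0, U4 inverted output}.
Test 2 (x1=1, x2=1, x3=1, x4=0): fault-free U1=1, U2=0, U3=0, U4=0 → 0; observed 1. Eliminates U1 stuck-at-1, U2 stuck-at-0, U4 stuck-at-0.
Test 3 (x1=1, x2=1, x3=1, x4=1): fault-free U1=1, U2=0, U3=1, U4=1 → 1; observed 1. Eliminates U4 inverted output.
Test 4 (x1=1, x2=0, x3=0, x4=0): fault-free U1=0, U2=1, U3=0, U4=1 → 1; observed 0. Eliminates U1 inverted output.
Only U2 inverted output is consistent with every test.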